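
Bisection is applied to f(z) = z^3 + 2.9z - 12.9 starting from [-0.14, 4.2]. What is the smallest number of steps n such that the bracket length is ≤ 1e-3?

13

Initial width b − a = 4.2 − -0.14 = 4.340000.
After n steps the width is (b−a)/2^n; need (b−a)/2^n ≤ 1e-3.
So n ≥ log₂(4.340000/1e-3) = log₂(4340.0000) ≈ 12.0835.
Hence n = 13.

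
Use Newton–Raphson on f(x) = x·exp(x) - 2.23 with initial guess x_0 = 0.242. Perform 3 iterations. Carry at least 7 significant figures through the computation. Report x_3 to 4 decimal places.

0.9238

f'(x) = (x + 1)·exp(x)
x_0 = 0.242000: f = -1.921742, f' = 1.582052 → x_1 = 0.242000 - (-1.921742)/(1.582052) = 1.456714
x_1 = 1.456714: f = 4.021978, f' = 10.543813 → x_2 = 1.456714 - (4.021978)/(10.543813) = 1.075261
x_2 = 1.075261: f = 0.921327, f' = 6.082083 → x_3 = 1.075261 - (0.921327)/(6.082083) = 0.923778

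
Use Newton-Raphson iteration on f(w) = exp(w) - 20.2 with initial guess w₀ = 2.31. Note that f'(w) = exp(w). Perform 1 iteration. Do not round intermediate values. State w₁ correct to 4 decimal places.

Newton update: w ← w − f(w)/f'(w).
w_0 = 2.310000: f = -10.125575, f' = 10.074425 → w_1 = 2.310000 - (-10.125575)/(10.074425) = 3.315077

3.3151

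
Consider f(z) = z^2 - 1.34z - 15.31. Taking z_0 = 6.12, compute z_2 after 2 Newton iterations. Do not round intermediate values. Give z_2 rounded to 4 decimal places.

f'(z) = 2z - 1.34
z_0 = 6.120000: f = 13.943600, f' = 10.900000 → z_1 = 6.120000 - (13.943600)/(10.900000) = 4.840771
z_1 = 4.840771: f = 1.636428, f' = 8.341541 → z_2 = 4.840771 - (1.636428)/(8.341541) = 4.644593

4.6446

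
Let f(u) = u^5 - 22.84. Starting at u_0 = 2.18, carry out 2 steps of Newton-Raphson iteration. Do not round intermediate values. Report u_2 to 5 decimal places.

1.87537

f'(u) = 5u^4
u_0 = 2.180000: f = 26.395967, f' = 112.926529 → u_1 = 2.180000 - (26.395967)/(112.926529) = 1.946255
u_1 = 1.946255: f = 5.085384, f' = 71.741314 → u_2 = 1.946255 - (5.085384)/(71.741314) = 1.875370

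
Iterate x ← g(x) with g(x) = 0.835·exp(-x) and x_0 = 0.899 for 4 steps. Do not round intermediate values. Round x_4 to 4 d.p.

x_1 = g(0.899000) = 0.339825
x_2 = g(0.339825) = 0.594432
x_3 = g(0.594432) = 0.460816
x_4 = g(0.460816) = 0.526692

0.5267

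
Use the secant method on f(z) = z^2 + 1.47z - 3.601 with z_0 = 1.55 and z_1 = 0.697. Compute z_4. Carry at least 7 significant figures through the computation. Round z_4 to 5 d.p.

f(z_0) = 1.080000, f(z_1) = -2.090601
z_2 = 0.697000 - (-2.090601)·(0.697000 - 1.550000)/(-2.090601 - (1.080000)) = 1.259443; f(z_2) = -0.163422
z_3 = 1.259443 - (-0.163422)·(1.259443 - 0.697000)/(-0.163422 - (-2.090601)) = 1.307137; f(z_3) = 0.029100
z_4 = 1.307137 - (0.029100)·(1.307137 - 1.259443)/(0.029100 - (-0.163422)) = 1.299928; f(z_4) = -0.000292

1.29993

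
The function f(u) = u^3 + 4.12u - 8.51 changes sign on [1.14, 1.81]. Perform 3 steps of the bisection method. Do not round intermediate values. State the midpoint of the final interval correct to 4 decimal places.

1.4331

f(1.140000) = -2.331656, f(1.810000) = 4.876941 (opposite signs)
step 1: m = 1.475000, f(m) = 0.776047 > 0 → root in [1.140000, 1.475000]
step 2: m = 1.307500, f(m) = -0.887855 < 0 → root in [1.307500, 1.475000]
step 3: m = 1.391250, f(m) = -0.085179 < 0 → root in [1.391250, 1.475000]
Midpoint of [1.391250, 1.475000] = 1.433125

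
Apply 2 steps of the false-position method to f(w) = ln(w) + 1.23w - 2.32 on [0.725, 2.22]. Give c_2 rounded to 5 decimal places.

1.54587

False-position update: c = (a·f(b) − b·f(a))/(f(b) − f(a)); replace the endpoint whose sign matches f(c).
f(0.725000) = -1.749834, f(2.220000) = 1.208107
step 1: c = 1.609399, f(c) = 0.135422 > 0 → new bracket [0.725000, 1.609399]
step 2: c = 1.545871, f(c) = 0.017009 > 0 → new bracket [0.725000, 1.545871]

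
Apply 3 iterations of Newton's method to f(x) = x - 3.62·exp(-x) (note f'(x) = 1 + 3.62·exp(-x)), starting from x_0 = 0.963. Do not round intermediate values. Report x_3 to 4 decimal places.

1.1482

x_0 = 0.963000: f = -0.418920, f' = 2.381920 → x_1 = 0.963000 - (-0.418920)/(2.381920) = 1.138875
x_1 = 1.138875: f = -0.020173, f' = 2.159048 → x_2 = 1.138875 - (-0.020173)/(2.159048) = 1.148218
x_2 = 1.148218: f = -0.000050, f' = 2.148269 → x_3 = 1.148218 - (-0.000050)/(2.148269) = 1.148242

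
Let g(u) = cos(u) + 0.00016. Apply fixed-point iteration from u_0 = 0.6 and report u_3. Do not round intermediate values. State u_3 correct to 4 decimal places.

u_1 = g(0.600000) = 0.825496
u_2 = g(0.825496) = 0.678353
u_3 = g(0.678353) = 0.778767

0.7788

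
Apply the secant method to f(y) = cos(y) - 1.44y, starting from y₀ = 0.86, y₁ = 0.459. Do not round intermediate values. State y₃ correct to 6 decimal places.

f(y_0) = -0.585963, f(y_1) = 0.235536
y_2 = 0.459000 - (0.235536)·(0.459000 - 0.860000)/(0.235536 - (-0.585963)) = 0.573973; f(y_2) = 0.013230
y_3 = 0.573973 - (0.013230)·(0.573973 - 0.459000)/(0.013230 - (0.235536)) = 0.580815; f(y_3) = -0.000358

0.580815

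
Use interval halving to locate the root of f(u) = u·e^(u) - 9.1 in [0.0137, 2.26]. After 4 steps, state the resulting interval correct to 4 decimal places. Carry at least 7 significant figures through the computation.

f(0.013700) = -9.086111, f(2.260000) = 12.557782 (opposite signs)
step 1: m = 1.136850, f(m) = -5.556513 < 0 → root in [1.136850, 2.260000]
step 2: m = 1.698425, f(m) = 0.182458 > 0 → root in [1.136850, 1.698425]
step 3: m = 1.417637, f(m) = -3.248902 < 0 → root in [1.417637, 1.698425]
step 4: m = 1.558031, f(m) = -1.700191 < 0 → root in [1.558031, 1.698425]

[1.5580, 1.6984]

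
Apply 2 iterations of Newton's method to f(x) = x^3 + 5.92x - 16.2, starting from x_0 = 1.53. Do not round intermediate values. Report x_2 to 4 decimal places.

f'(x) = 3x^2 + 5.92
x_0 = 1.530000: f = -3.560823, f' = 12.942700 → x_1 = 1.530000 - (-3.560823)/(12.942700) = 1.805122
x_1 = 1.805122: f = 0.368252, f' = 15.695398 → x_2 = 1.805122 - (0.368252)/(15.695398) = 1.781660

1.7817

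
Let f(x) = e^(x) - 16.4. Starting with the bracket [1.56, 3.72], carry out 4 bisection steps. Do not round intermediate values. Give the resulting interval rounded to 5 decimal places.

[2.77500, 2.91000]

f(1.560000) = -11.641179, f(3.720000) = 24.864394 (opposite signs)
step 1: m = 2.640000, f(m) = -2.386796 < 0 → root in [2.640000, 3.720000]
step 2: m = 3.180000, f(m) = 7.646754 > 0 → root in [2.640000, 3.180000]
step 3: m = 2.910000, f(m) = 1.956799 > 0 → root in [2.640000, 2.910000]
step 4: m = 2.775000, f(m) = -0.361373 < 0 → root in [2.775000, 2.910000]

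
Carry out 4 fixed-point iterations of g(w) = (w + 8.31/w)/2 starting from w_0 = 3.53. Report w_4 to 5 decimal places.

2.88271

w_1 = g(3.530000) = 2.942054
w_2 = g(2.942054) = 2.883306
w_3 = g(2.883306) = 2.882707
w_4 = g(2.882707) = 2.882707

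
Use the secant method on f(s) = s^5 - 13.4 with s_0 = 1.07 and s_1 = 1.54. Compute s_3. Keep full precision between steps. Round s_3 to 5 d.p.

1.65338

Secant update: s_(k+1) = s_k − f(s_k)·(s_k − s_(k-1))/(f(s_k) − f(s_(k-1))).
f(s_0) = -11.997448, f(s_1) = -4.738291
s_2 = 1.540000 - (-4.738291)·(1.540000 - 1.070000)/(-4.738291 - (-11.997448)) = 1.846784; f(s_2) = 8.082313
s_3 = 1.846784 - (8.082313)·(1.846784 - 1.540000)/(8.082313 - (-4.738291)) = 1.653383; f(s_3) = -1.044314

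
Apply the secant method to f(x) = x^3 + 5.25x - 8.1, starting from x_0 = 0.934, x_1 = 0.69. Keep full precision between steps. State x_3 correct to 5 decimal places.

f(x_0) = -2.381719, f(x_1) = -4.148991
x_2 = 0.690000 - (-4.148991)·(0.690000 - 0.934000)/(-4.148991 - (-2.381719)) = 1.262834; f(x_2) = 0.543786
x_3 = 1.262834 - (0.543786)·(1.262834 - 0.690000)/(0.543786 - (-4.148991)) = 1.196456; f(x_3) = -0.105872

1.19646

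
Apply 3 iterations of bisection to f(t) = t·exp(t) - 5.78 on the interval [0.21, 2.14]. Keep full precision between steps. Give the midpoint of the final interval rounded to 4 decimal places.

1.2956

f(0.210000) = -5.520928, f(2.140000) = 12.408797 (opposite signs)
step 1: m = 1.175000, f(m) = -1.975182 < 0 → root in [1.175000, 2.140000]
step 2: m = 1.657500, f(m) = 2.915542 > 0 → root in [1.175000, 1.657500]
step 3: m = 1.416250, f(m) = 0.057266 > 0 → root in [1.175000, 1.416250]
Midpoint of [1.175000, 1.416250] = 1.295625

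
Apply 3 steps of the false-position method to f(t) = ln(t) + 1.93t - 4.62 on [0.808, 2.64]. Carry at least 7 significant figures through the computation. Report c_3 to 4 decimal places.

2.0280

f(0.808000) = -3.273753, f(2.640000) = 1.445979
step 1: c = 2.078732, f(c) = 0.123711 > 0 → new bracket [0.808000, 2.078732]
step 2: c = 2.032461, f(c) = 0.011898 > 0 → new bracket [0.808000, 2.032461]
step 3: c = 2.028027, f(c) = 0.001156 > 0 → new bracket [0.808000, 2.028027]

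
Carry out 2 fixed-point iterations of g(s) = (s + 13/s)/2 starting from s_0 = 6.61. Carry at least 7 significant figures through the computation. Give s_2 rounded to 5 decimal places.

s_1 = g(6.610000) = 4.288359
s_2 = g(4.288359) = 3.659911

3.65991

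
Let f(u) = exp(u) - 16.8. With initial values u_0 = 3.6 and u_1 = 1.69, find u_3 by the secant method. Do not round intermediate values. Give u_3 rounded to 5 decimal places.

3.14230

f(u_0) = 19.798234, f(u_1) = -11.380519
u_2 = 1.690000 - (-11.380519)·(1.690000 - 3.600000)/(-11.380519 - (19.798234)) = 2.387167; f(u_2) = -5.917382
u_3 = 2.387167 - (-5.917382)·(2.387167 - 1.690000)/(-5.917382 - (-11.380519)) = 3.142301; f(u_3) = 6.357095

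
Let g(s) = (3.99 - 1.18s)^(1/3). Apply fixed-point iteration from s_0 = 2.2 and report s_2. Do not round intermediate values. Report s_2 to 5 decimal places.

s_1 = g(2.200000) = 1.117089
s_2 = g(1.117089) = 1.387618

1.38762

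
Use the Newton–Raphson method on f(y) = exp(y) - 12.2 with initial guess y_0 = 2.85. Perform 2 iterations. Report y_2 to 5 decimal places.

f'(y) = exp(y)
y_0 = 2.850000: f = 5.087782, f' = 17.287782 → y_1 = 2.850000 - (5.087782)/(17.287782) = 2.555701
y_1 = 2.555701: f = 0.680322, f' = 12.880322 → y_2 = 2.555701 - (0.680322)/(12.880322) = 2.502882

2.50288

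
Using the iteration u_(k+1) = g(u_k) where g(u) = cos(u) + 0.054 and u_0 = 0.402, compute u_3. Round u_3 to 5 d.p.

u_1 = g(0.402000) = 0.974280
u_2 = g(0.974280) = 0.615764
u_3 = g(0.615764) = 0.870333

0.87033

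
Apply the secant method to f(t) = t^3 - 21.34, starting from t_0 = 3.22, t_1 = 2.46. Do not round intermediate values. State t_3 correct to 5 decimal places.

Secant update: t_(k+1) = t_k − f(t_k)·(t_k − t_(k-1))/(f(t_k) − f(t_(k-1))).
f(t_0) = 12.046248, f(t_1) = -6.453064
t_2 = 2.460000 - (-6.453064)·(2.460000 - 3.220000)/(-6.453064 - (12.046248)) = 2.725109; f(t_2) = -1.102750
t_3 = 2.725109 - (-1.102750)·(2.725109 - 2.460000)/(-1.102750 - (-6.453064)) = 2.779750; f(t_3) = 0.139159

2.77975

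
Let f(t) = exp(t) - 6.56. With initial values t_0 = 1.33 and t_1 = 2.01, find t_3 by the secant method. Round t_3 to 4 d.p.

1.8786

Secant update: t_(k+1) = t_k − f(t_k)·(t_k − t_(k-1))/(f(t_k) − f(t_(k-1))).
f(t_0) = -2.778957, f(t_1) = 0.903317
t_2 = 2.010000 - (0.903317)·(2.010000 - 1.330000)/(0.903317 - (-2.778957)) = 1.843186; f(t_2) = -0.243371
t_3 = 1.843186 - (-0.243371)·(1.843186 - 2.010000)/(-0.243371 - (0.903317)) = 1.878590; f(t_3) = -0.015729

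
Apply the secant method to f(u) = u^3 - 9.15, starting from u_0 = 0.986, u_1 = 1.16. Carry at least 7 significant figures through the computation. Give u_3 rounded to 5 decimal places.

1.62070

f(u_0) = -8.191415, f(u_1) = -7.589104
u_2 = 1.160000 - (-7.589104)·(1.160000 - 0.986000)/(-7.589104 - (-8.191415)) = 3.352397; f(u_2) = 28.526124
u_3 = 3.352397 - (28.526124)·(3.352397 - 1.160000)/(28.526124 - (-7.589104)) = 1.620701; f(u_3) = -4.892949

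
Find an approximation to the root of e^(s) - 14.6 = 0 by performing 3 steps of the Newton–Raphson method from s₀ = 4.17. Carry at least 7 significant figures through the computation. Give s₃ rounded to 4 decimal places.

Newton update: s ← s − f(s)/f'(s).
f'(s) = e^(s)
s_0 = 4.170000: f = 50.115452, f' = 64.715452 → s_1 = 4.170000 - (50.115452)/(64.715452) = 3.395603
s_1 = 3.395603: f = 15.232637, f' = 29.832637 → s_2 = 3.395603 - (15.232637)/(29.832637) = 2.885000
s_2 = 2.885000: f = 3.303566, f' = 17.903566 → s_3 = 2.885000 - (3.303566)/(17.903566) = 2.700480

2.7005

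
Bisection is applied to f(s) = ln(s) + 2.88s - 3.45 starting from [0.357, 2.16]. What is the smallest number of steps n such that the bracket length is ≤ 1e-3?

11

Initial width b − a = 2.16 − 0.357 = 1.803000.
After n steps the width is (b−a)/2^n; need (b−a)/2^n ≤ 1e-3.
So n ≥ log₂(1.803000/1e-3) = log₂(1803.0000) ≈ 10.8162.
Hence n = 11.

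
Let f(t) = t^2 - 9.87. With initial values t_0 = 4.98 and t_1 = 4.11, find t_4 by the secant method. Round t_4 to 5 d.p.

Secant update: t_(k+1) = t_k − f(t_k)·(t_k − t_(k-1))/(f(t_k) − f(t_(k-1))).
f(t_0) = 14.930400, f(t_1) = 7.022100
t_2 = 4.110000 - (7.022100)·(4.110000 - 4.980000)/(7.022100 - (14.930400)) = 3.337492; f(t_2) = 1.268851
t_3 = 3.337492 - (1.268851)·(3.337492 - 4.110000)/(1.268851 - (7.022100)) = 3.167119; f(t_3) = 0.160641
t_4 = 3.167119 - (0.160641)·(3.167119 - 3.337492)/(0.160641 - (1.268851)) = 3.142422; f(t_4) = 0.004818

3.14242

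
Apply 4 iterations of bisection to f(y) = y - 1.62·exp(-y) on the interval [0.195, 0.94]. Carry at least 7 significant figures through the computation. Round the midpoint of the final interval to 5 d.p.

f(0.195000) = -1.137992, f(0.940000) = 0.307183 (opposite signs)
step 1: m = 0.567500, f(m) = -0.350944 < 0 → root in [0.567500, 0.940000]
step 2: m = 0.753750, f(m) = -0.008620 < 0 → root in [0.753750, 0.940000]
step 3: m = 0.846875, f(m) = 0.152296 > 0 → root in [0.753750, 0.846875]
step 4: m = 0.800312, f(m) = 0.072627 > 0 → root in [0.753750, 0.800312]
Midpoint of [0.753750, 0.800312] = 0.777031

0.77703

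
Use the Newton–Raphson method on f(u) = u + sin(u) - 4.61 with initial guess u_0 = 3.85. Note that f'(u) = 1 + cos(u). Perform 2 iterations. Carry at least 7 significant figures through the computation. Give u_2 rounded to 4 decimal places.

-107.1683

u_0 = 3.850000: f = -1.410625, f' = 0.240601 → u_1 = 3.850000 - (-1.410625)/(0.240601) = 9.712924
u_1 = 9.712924: f = 4.818749, f' = 0.041228 → u_2 = 9.712924 - (4.818749)/(0.041228) = -107.168265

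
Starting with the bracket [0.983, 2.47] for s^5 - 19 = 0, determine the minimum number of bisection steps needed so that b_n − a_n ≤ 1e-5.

Initial width b − a = 2.47 − 0.983 = 1.487000.
After n steps the width is (b−a)/2^n; need (b−a)/2^n ≤ 1e-5.
So n ≥ log₂(1.487000/1e-5) = log₂(148700.0000) ≈ 17.1820.
Hence n = 18.

18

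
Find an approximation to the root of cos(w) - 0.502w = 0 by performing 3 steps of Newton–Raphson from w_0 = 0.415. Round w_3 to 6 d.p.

f'(w) = -sin(w) - 0.502
w_0 = 0.415000: f = 0.706786, f' = -0.905190 → w_1 = 0.415000 - (0.706786)/(-0.905190) = 1.195815
w_1 = 1.195815: f = -0.234045, f' = -1.432515 → w_2 = 1.195815 - (-0.234045)/(-1.432515) = 1.032435
w_2 = 1.032435: f = -0.005553, f' = -1.360550 → w_3 = 1.032435 - (-0.005553)/(-1.360550) = 1.028354

1.028354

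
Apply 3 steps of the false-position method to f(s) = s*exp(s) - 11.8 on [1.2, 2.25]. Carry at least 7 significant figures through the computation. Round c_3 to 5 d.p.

1.84087

f(1.200000) = -7.815860, f(2.250000) = 9.547406
step 1: c = 1.672645, f(c) = -2.891103 < 0 → new bracket [1.672645, 2.250000]
step 2: c = 1.806840, f(c) = -0.794229 < 0 → new bracket [1.806840, 2.250000]
step 3: c = 1.840875, f(c) = -0.198722 < 0 → new bracket [1.840875, 2.250000]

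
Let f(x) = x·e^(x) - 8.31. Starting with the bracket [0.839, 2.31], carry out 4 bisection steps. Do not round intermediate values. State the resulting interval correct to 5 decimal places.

[1.57450, 1.66644]

f(0.839000) = -6.368511, f(2.310000) = 14.961921 (opposite signs)
step 1: m = 1.574500, f(m) = -0.707799 < 0 → root in [1.574500, 2.310000]
step 2: m = 1.942250, f(m) = 5.236078 > 0 → root in [1.574500, 1.942250]
step 3: m = 1.758375, f(m) = 1.893850 > 0 → root in [1.574500, 1.758375]
step 4: m = 1.666438, f(m) = 0.510915 > 0 → root in [1.574500, 1.666438]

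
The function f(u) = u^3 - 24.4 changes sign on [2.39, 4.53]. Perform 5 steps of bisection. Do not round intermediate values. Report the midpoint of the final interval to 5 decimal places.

f(2.390000) = -10.748081, f(4.530000) = 68.559677 (opposite signs)
step 1: m = 3.460000, f(m) = 17.021736 > 0 → root in [2.390000, 3.460000]
step 2: m = 2.925000, f(m) = 0.625203 > 0 → root in [2.390000, 2.925000]
step 3: m = 2.657500, f(m) = -5.631921 < 0 → root in [2.657500, 2.925000]
step 4: m = 2.791250, f(m) = -2.653158 < 0 → root in [2.791250, 2.925000]
step 5: m = 2.858125, f(m) = -1.052324 < 0 → root in [2.858125, 2.925000]
Midpoint of [2.858125, 2.925000] = 2.891563

2.89156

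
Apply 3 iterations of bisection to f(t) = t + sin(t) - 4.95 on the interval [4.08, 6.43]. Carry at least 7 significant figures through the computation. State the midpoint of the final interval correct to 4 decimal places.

5.6956

f(4.080000) = -1.676618, f(6.430000) = 1.626288 (opposite signs)
step 1: m = 5.255000, f(m) = -0.551363 < 0 → root in [5.255000, 6.430000]
step 2: m = 5.842500, f(m) = 0.465941 > 0 → root in [5.255000, 5.842500]
step 3: m = 5.548750, f(m) = -0.071418 < 0 → root in [5.548750, 5.842500]
Midpoint of [5.548750, 5.842500] = 5.695625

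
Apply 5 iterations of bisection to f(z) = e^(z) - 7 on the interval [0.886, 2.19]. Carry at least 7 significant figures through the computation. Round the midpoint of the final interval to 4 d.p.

1.9659

f(0.886000) = -4.574591, f(2.190000) = 1.935213 (opposite signs)
step 1: m = 1.538000, f(m) = -2.344730 < 0 → root in [1.538000, 2.190000]
step 2: m = 1.864000, f(m) = -0.550517 < 0 → root in [1.864000, 2.190000]
step 3: m = 2.027000, f(m) = 0.591278 > 0 → root in [1.864000, 2.027000]
step 4: m = 1.945500, f(m) = -0.002870 < 0 → root in [1.945500, 2.027000]
step 5: m = 1.986250, f(m) = 0.288152 > 0 → root in [1.945500, 1.986250]
Midpoint of [1.945500, 1.986250] = 1.965875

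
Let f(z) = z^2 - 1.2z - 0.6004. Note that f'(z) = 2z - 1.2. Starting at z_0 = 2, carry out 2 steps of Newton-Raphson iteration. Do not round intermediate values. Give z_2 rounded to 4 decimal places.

z_0 = 2.000000: f = 0.999600, f' = 2.800000 → z_1 = 2.000000 - (0.999600)/(2.800000) = 1.643000
z_1 = 1.643000: f = 0.127449, f' = 2.086000 → z_2 = 1.643000 - (0.127449)/(2.086000) = 1.581903

1.5819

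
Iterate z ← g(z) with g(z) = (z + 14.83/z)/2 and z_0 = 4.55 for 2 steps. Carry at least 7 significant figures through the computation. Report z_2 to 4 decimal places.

z_1 = g(4.550000) = 3.904670
z_2 = g(3.904670) = 3.851343

3.8513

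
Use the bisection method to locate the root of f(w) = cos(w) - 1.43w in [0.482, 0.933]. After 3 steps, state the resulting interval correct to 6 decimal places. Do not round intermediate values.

f(0.482000) = 0.196810, f(0.933000) = -0.738764 (opposite signs)
step 1: m = 0.707500, f(m) = -0.251736 < 0 → root in [0.482000, 0.707500]
step 2: m = 0.594750, f(m) = -0.022204 < 0 → root in [0.482000, 0.594750]
step 3: m = 0.538375, f(m) = 0.088667 > 0 → root in [0.538375, 0.594750]

[0.538375, 0.594750]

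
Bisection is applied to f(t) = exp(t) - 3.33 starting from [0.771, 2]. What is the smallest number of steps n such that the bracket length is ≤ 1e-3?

11

Initial width b − a = 2 − 0.771 = 1.229000.
After n steps the width is (b−a)/2^n; need (b−a)/2^n ≤ 1e-3.
So n ≥ log₂(1.229000/1e-3) = log₂(1229.0000) ≈ 10.2633.
Hence n = 11.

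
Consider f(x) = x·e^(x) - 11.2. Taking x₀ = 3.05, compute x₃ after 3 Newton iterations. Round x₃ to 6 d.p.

f'(x) = (x + 1)·e^(x)
x_0 = 3.050000: f = 53.201800, f' = 85.517145 → x_1 = 3.050000 - (53.201800)/(85.517145) = 2.427881
x_1 = 2.427881: f = 16.319656, f' = 38.854500 → x_2 = 2.427881 - (16.319656)/(38.854500) = 2.007862
x_2 = 2.007862: f = 3.753301, f' = 22.400677 → x_3 = 2.007862 - (3.753301)/(22.400677) = 1.840309

1.840309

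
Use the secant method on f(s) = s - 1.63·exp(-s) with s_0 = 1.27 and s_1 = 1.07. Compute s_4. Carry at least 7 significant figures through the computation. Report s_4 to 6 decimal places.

0.761316

Secant update: s_(k+1) = s_k − f(s_k)·(s_k − s_(k-1))/(f(s_k) − f(s_(k-1))).
f(s_0) = 0.812244, f(s_1) = 0.510896
s_2 = 1.070000 - (0.510896)·(1.070000 - 1.270000)/(0.510896 - (0.812244)) = 0.730927; f(s_2) = -0.053858
s_3 = 0.730927 - (-0.053858)·(0.730927 - 1.070000)/(-0.053858 - (0.510896)) = 0.763262; f(s_3) = 0.003449
s_4 = 0.763262 - (0.003449)·(0.763262 - 0.730927)/(0.003449 - (-0.053858)) = 0.761316; f(s_4) = 0.000023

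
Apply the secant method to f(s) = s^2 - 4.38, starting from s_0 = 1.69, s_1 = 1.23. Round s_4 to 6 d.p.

2.092014

f(s_0) = -1.523900, f(s_1) = -2.867100
s_2 = 1.230000 - (-2.867100)·(1.230000 - 1.690000)/(-2.867100 - (-1.523900)) = 2.211884; f(s_2) = 0.512429
s_3 = 2.211884 - (0.512429)·(2.211884 - 1.230000)/(0.512429 - (-2.867100)) = 2.063003; f(s_3) = -0.124018
s_4 = 2.063003 - (-0.124018)·(2.063003 - 2.211884)/(-0.124018 - (0.512429)) = 2.092014; f(s_4) = -0.003478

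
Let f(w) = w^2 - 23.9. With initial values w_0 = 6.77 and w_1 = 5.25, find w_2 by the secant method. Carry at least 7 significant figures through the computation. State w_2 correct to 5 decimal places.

f(w_0) = 21.932900, f(w_1) = 3.662500
w_2 = 5.250000 - (3.662500)·(5.250000 - 6.770000)/(3.662500 - (21.932900)) = 4.945300; f(w_2) = 0.555987

4.94530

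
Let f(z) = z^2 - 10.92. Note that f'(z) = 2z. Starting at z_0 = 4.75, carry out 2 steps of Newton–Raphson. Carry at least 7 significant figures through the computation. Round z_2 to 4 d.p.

z_0 = 4.750000: f = 11.642500, f' = 9.500000 → z_1 = 4.750000 - (11.642500)/(9.500000) = 3.524474
z_1 = 3.524474: f = 1.501915, f' = 7.048947 → z_2 = 3.524474 - (1.501915)/(7.048947) = 3.311404

3.3114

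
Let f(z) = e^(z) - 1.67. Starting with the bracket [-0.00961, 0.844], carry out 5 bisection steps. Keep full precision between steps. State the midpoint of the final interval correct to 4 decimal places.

f(-0.009610) = -0.679564, f(0.844000) = 0.655651 (opposite signs)
step 1: m = 0.417195, f(m) = -0.152302 < 0 → root in [0.417195, 0.844000]
step 2: m = 0.630597, f(m) = 0.208733 > 0 → root in [0.417195, 0.630597]
step 3: m = 0.523896, f(m) = 0.018594 > 0 → root in [0.417195, 0.523896]
step 4: m = 0.470546, f(m) = -0.069133 < 0 → root in [0.470546, 0.523896]
step 5: m = 0.497221, f(m) = -0.025854 < 0 → root in [0.497221, 0.523896]
Midpoint of [0.497221, 0.523896] = 0.510559

0.5106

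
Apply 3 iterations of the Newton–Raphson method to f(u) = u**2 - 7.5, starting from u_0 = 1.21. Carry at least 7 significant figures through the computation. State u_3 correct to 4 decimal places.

f'(u) = 2u
u_0 = 1.210000: f = -6.035900, f' = 2.420000 → u_1 = 1.210000 - (-6.035900)/(2.420000) = 3.704174
u_1 = 3.704174: f = 6.220902, f' = 7.408347 → u_2 = 3.704174 - (6.220902)/(7.408347) = 2.864458
u_2 = 2.864458: f = 0.705122, f' = 5.728917 → u_3 = 2.864458 - (0.705122)/(5.728917) = 2.741377

2.7414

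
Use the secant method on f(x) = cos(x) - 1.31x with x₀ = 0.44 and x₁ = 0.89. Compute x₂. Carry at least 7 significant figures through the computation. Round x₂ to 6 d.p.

f(x_0) = 0.328352, f(x_1) = -0.536488
x_2 = 0.890000 - (-0.536488)·(0.890000 - 0.440000)/(-0.536488 - (0.328352)) = 0.610850; f(x_2) = 0.018946

0.610850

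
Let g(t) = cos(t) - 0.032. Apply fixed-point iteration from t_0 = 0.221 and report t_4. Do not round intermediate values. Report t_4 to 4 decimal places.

0.6517

t_1 = g(0.221000) = 0.943679
t_2 = g(0.943679) = 0.554813
t_3 = g(0.554813) = 0.817999
t_4 = g(0.817999) = 0.651683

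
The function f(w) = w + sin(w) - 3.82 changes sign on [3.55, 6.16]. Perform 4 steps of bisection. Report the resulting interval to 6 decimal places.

[4.691875, 4.855000]

f(3.550000) = -0.667148, f(6.160000) = 2.217126 (opposite signs)
step 1: m = 4.855000, f(m) = 0.045152 > 0 → root in [3.550000, 4.855000]
step 2: m = 4.202500, f(m) = -0.490299 < 0 → root in [4.202500, 4.855000]
step 3: m = 4.528750, f(m) = -0.274436 < 0 → root in [4.528750, 4.855000]
step 4: m = 4.691875, f(m) = -0.127915 < 0 → root in [4.691875, 4.855000]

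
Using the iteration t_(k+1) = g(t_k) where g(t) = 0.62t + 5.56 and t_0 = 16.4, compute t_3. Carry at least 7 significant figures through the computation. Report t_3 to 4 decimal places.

t_1 = g(16.400000) = 15.728000
t_2 = g(15.728000) = 15.311360
t_3 = g(15.311360) = 15.053043

15.0530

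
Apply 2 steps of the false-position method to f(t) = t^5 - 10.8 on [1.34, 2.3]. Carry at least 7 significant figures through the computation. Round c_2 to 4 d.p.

1.5104

f(1.340000) = -6.479600, f(2.300000) = 53.563430
step 1: c = 1.443599, f(c) = -4.530494 < 0 → new bracket [1.443599, 2.300000]
step 2: c = 1.510386, f(c) = -2.939681 < 0 → new bracket [1.510386, 2.300000]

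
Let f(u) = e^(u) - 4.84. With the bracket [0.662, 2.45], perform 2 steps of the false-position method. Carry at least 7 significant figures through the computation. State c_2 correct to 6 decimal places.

f(0.662000) = -2.901334, f(2.450000) = 6.748347
step 1: c = 1.199591, f(c) = -1.521239 < 0 → new bracket [1.199591, 2.450000]
step 2: c = 1.429611, f(c) = -0.662924 < 0 → new bracket [1.429611, 2.450000]

1.429611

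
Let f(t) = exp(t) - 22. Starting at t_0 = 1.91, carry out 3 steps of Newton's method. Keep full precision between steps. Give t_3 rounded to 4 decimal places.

f'(t) = exp(t)
t_0 = 1.910000: f = -15.246911, f' = 6.753089 → t_1 = 1.910000 - (-15.246911)/(6.753089) = 4.167769
t_1 = 4.167769: f = 42.571201, f' = 64.571201 → t_2 = 4.167769 - (42.571201)/(64.571201) = 3.508478
t_2 = 3.508478: f = 11.397387, f' = 33.397387 → t_3 = 3.508478 - (11.397387)/(33.397387) = 3.167212

3.1672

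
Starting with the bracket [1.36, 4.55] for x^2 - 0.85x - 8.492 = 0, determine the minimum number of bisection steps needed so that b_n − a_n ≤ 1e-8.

Initial width b − a = 4.55 − 1.36 = 3.190000.
After n steps the width is (b−a)/2^n; need (b−a)/2^n ≤ 1e-8.
So n ≥ log₂(3.190000/1e-8) = log₂(319000000.0000) ≈ 28.2490.
Hence n = 29.

29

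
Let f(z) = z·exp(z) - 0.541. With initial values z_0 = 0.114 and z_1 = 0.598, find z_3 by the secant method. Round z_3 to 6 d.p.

f(z_0) = -0.413234, f(z_1) = 0.546450
z_2 = 0.598000 - (0.546450)·(0.598000 - 0.114000)/(0.546450 - (-0.413234)) = 0.322407; f(z_2) = -0.095933
z_3 = 0.322407 - (-0.095933)·(0.322407 - 0.598000)/(-0.095933 - (0.546450)) = 0.363564; f(z_3) = -0.018032

0.363564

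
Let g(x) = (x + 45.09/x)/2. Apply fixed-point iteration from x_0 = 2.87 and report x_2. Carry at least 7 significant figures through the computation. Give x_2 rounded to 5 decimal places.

x_1 = g(2.870000) = 9.290401
x_2 = g(9.290401) = 7.071899

7.07190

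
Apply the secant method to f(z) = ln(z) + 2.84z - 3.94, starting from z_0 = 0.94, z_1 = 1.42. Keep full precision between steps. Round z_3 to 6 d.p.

Secant update: z_(k+1) = z_k − f(z_k)·(z_k − z_(k-1))/(f(z_k) − f(z_(k-1))).
f(z_0) = -1.332275, f(z_1) = 0.443457
z_2 = 1.420000 - (0.443457)·(1.420000 - 0.940000)/(0.443457 - (-1.332275)) = 1.300129; f(z_2) = 0.014829
z_3 = 1.300129 - (0.014829)·(1.300129 - 1.420000)/(0.014829 - (0.443457)) = 1.295982; f(z_3) = -0.000144

1.295982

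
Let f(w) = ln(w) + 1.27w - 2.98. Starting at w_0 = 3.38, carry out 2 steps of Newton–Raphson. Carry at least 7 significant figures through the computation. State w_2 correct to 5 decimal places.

1.85771

Newton update: w ← w − f(w)/f'(w).
f'(w) = 1/w + 1.27
w_0 = 3.380000: f = 2.530476, f' = 1.565858 → w_1 = 3.380000 - (2.530476)/(1.565858) = 1.763969
w_1 = 1.763969: f = -0.172194, f' = 1.836904 → w_2 = 1.763969 - (-0.172194)/(1.836904) = 1.857710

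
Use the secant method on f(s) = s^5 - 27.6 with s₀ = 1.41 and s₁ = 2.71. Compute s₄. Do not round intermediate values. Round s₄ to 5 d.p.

f(s_0) = -22.026916, f(s_1) = 118.566031
s_2 = 2.710000 - (118.566031)·(2.710000 - 1.410000)/(118.566031 - (-22.026916)) = 1.613673; f(s_2) = -16.658479
s_3 = 1.613673 - (-16.658479)·(1.613673 - 2.710000)/(-16.658479 - (118.566031)) = 1.748731; f(s_3) = -11.246340
s_4 = 1.748731 - (-11.246340)·(1.748731 - 1.613673)/(-11.246340 - (-16.658479)) = 2.029379; f(s_4) = 6.820405

2.02938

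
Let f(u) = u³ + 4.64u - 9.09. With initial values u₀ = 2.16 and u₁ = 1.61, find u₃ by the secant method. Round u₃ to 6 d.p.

1.390643

Secant update: u_(k+1) = u_k − f(u_k)·(u_k − u_(k-1))/(f(u_k) − f(u_(k-1))).
f(u_0) = 11.010096, f(u_1) = 2.553681
u_2 = 1.610000 - (2.553681)·(1.610000 - 2.160000)/(2.553681 - (11.010096)) = 1.443910; f(u_2) = 0.620118
u_3 = 1.443910 - (0.620118)·(1.443910 - 1.610000)/(0.620118 - (2.553681)) = 1.390643; f(u_3) = 0.051932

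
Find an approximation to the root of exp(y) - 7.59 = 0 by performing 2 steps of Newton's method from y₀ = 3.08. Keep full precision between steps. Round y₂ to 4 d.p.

2.0978

Newton update: y ← y − f(y)/f'(y).
f'(y) = exp(y)
y_0 = 3.080000: f = 14.168402, f' = 21.758402 → y_1 = 3.080000 - (14.168402)/(21.758402) = 2.428831
y_1 = 2.428831: f = 3.755609, f' = 11.345609 → y_2 = 2.428831 - (3.755609)/(11.345609) = 2.097812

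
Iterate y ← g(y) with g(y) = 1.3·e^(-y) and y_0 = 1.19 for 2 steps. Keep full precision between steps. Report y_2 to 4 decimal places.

0.8754

y_1 = g(1.190000) = 0.395488
y_2 = g(0.395488) = 0.875357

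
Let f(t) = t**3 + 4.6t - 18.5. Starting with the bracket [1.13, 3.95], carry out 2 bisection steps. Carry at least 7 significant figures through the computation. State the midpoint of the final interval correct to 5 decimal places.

2.18750

f(1.130000) = -11.859103, f(3.950000) = 61.299875 (opposite signs)
step 1: m = 2.540000, f(m) = 9.571064 > 0 → root in [1.130000, 2.540000]
step 2: m = 1.835000, f(m) = -3.880142 < 0 → root in [1.835000, 2.540000]
Midpoint of [1.835000, 2.540000] = 2.187500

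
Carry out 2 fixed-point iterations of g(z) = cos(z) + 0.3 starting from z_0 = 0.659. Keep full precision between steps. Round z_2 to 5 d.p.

z_1 = g(0.659000) = 1.090605
z_2 = g(1.090605) = 0.761949

0.76195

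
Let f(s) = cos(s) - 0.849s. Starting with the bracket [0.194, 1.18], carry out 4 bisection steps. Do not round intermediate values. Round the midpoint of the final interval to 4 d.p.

0.8411

f(0.194000) = 0.816535, f(1.180000) = -0.620895 (opposite signs)
step 1: m = 0.687000, f(m) = 0.189889 > 0 → root in [0.687000, 1.180000]
step 2: m = 0.933500, f(m) = -0.197517 < 0 → root in [0.687000, 0.933500]
step 3: m = 0.810250, f(m) = 0.001415 > 0 → root in [0.810250, 0.933500]
step 4: m = 0.871875, f(m) = -0.096830 < 0 → root in [0.810250, 0.871875]
Midpoint of [0.810250, 0.871875] = 0.841062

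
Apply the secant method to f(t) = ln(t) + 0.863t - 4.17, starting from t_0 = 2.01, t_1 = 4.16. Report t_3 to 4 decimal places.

3.4093

f(t_0) = -1.737235, f(t_1) = 0.845595
t_2 = 4.160000 - (0.845595)·(4.160000 - 2.010000)/(0.845595 - (-1.737235)) = 3.456110; f(t_2) = 0.052766
t_3 = 3.456110 - (0.052766)·(3.456110 - 4.160000)/(0.052766 - (0.845595)) = 3.409263; f(t_3) = -0.001310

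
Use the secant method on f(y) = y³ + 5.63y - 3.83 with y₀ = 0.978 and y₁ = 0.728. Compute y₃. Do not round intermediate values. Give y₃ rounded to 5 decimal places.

f(y_0) = 2.611581, f(y_1) = 0.654468
y_2 = 0.728000 - (0.654468)·(0.728000 - 0.978000)/(0.654468 - (2.611581)) = 0.644399; f(y_2) = 0.065551
y_3 = 0.644399 - (0.065551)·(0.644399 - 0.728000)/(0.065551 - (0.654468)) = 0.635093; f(y_3) = 0.001736

0.63509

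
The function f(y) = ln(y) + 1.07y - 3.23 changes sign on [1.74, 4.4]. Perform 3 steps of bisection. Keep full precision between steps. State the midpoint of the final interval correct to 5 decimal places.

2.23875

f(1.740000) = -0.814315, f(4.400000) = 2.959605 (opposite signs)
step 1: m = 3.070000, f(m) = 1.176578 > 0 → root in [1.740000, 3.070000]
step 2: m = 2.405000, f(m) = 0.220900 > 0 → root in [1.740000, 2.405000]
step 3: m = 2.072500, f(m) = -0.283669 < 0 → root in [2.072500, 2.405000]
Midpoint of [2.072500, 2.405000] = 2.238750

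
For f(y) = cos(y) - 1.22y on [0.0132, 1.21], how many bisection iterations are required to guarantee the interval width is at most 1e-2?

7

Initial width b − a = 1.21 − 0.0132 = 1.196800.
After n steps the width is (b−a)/2^n; need (b−a)/2^n ≤ 1e-2.
So n ≥ log₂(1.196800/1e-2) = log₂(119.6800) ≈ 6.9030.
Hence n = 7.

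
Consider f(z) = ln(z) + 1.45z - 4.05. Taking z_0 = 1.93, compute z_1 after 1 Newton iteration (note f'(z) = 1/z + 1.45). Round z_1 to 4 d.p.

2.2318

z_0 = 1.930000: f = -0.593980, f' = 1.968135 → z_1 = 1.930000 - (-0.593980)/(1.968135) = 2.231798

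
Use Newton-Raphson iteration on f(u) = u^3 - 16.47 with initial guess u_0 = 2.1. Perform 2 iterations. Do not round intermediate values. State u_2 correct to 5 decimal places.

2.54806

f'(u) = 3u^2
u_0 = 2.100000: f = -7.209000, f' = 13.230000 → u_1 = 2.100000 - (-7.209000)/(13.230000) = 2.644898
u_1 = 2.644898: f = 2.032345, f' = 20.986456 → u_2 = 2.644898 - (2.032345)/(20.986456) = 2.548057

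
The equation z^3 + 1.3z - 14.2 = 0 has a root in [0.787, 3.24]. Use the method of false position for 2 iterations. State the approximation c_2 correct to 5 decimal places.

f(0.787000) = -12.689457, f(3.240000) = 24.024224
step 1: c = 1.634838, f(c) = -7.705291 < 0 → new bracket [1.634838, 3.240000]
step 2: c = 2.024640, f(c) = -3.268630 < 0 → new bracket [2.024640, 3.240000]

2.02464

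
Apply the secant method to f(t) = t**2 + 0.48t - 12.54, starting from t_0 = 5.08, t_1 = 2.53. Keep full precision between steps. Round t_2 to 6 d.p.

f(t_0) = 15.704800, f(t_1) = -4.924700
t_2 = 2.530000 - (-4.924700)·(2.530000 - 5.080000)/(-4.924700 - (15.704800)) = 3.138739; f(t_2) = -1.181722

3.138739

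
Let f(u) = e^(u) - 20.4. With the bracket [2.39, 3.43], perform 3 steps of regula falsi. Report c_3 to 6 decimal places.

3.010535

False-position update: c = (a·f(b) − b·f(a))/(f(b) − f(a)); replace the endpoint whose sign matches f(c).
f(2.390000) = -9.486506, f(3.430000) = 10.476643
step 1: c = 2.884209, f(c) = -2.510590 < 0 → new bracket [2.884209, 3.430000]
step 2: c = 2.989717, f(c) = -0.519945 < 0 → new bracket [2.989717, 3.430000]
step 3: c = 3.010535, f(c) = -0.101751 < 0 → new bracket [3.010535, 3.430000]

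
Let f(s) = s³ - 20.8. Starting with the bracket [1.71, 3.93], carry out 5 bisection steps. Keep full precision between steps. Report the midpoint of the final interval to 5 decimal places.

f(1.710000) = -15.799789, f(3.930000) = 39.898457 (opposite signs)
step 1: m = 2.820000, f(m) = 1.625768 > 0 → root in [1.710000, 2.820000]
step 2: m = 2.265000, f(m) = -9.180040 < 0 → root in [2.265000, 2.820000]
step 3: m = 2.542500, f(m) = -4.364501 < 0 → root in [2.542500, 2.820000]
step 4: m = 2.681250, f(m) = -1.524221 < 0 → root in [2.681250, 2.820000]
step 5: m = 2.750625, f(m) = 0.011058 > 0 → root in [2.681250, 2.750625]
Midpoint of [2.681250, 2.750625] = 2.715938

2.71594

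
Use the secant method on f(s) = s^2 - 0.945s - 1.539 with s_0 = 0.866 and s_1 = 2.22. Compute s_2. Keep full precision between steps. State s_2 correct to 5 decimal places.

1.61678

Secant update: s_(k+1) = s_k − f(s_k)·(s_k − s_(k-1))/(f(s_k) − f(s_(k-1))).
f(s_0) = -1.607414, f(s_1) = 1.291500
s_2 = 2.220000 - (1.291500)·(2.220000 - 0.866000)/(1.291500 - (-1.607414)) = 1.616777; f(s_2) = -0.452886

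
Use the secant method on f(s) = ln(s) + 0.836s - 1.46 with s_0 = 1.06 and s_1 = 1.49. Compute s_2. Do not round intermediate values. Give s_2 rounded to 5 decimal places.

1.37671

f(s_0) = -0.515571, f(s_1) = 0.184416
s_2 = 1.490000 - (0.184416)·(1.490000 - 1.060000)/(0.184416 - (-0.515571)) = 1.376714; f(s_2) = 0.010632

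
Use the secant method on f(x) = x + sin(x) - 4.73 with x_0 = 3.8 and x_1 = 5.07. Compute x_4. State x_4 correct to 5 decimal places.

5.45946

f(x_0) = -1.541858, f(x_1) = -0.596736
x_2 = 5.070000 - (-0.596736)·(5.070000 - 3.800000)/(-0.596736 - (-1.541858)) = 5.871859; f(x_2) = 0.742033
x_3 = 5.871859 - (0.742033)·(5.871859 - 5.070000)/(0.742033 - (-0.596736)) = 5.427416; f(x_3) = -0.057659
x_4 = 5.427416 - (-0.057659)·(5.427416 - 5.871859)/(-0.057659 - (0.742033)) = 5.459461; f(x_4) = -0.004220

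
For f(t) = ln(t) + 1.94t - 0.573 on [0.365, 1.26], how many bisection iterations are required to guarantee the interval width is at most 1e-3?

10

Initial width b − a = 1.26 − 0.365 = 0.895000.
After n steps the width is (b−a)/2^n; need (b−a)/2^n ≤ 1e-3.
So n ≥ log₂(0.895000/1e-3) = log₂(895.0000) ≈ 9.8057.
Hence n = 10.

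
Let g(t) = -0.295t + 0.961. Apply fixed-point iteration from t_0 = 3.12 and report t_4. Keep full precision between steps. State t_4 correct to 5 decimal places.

0.76009

t_1 = g(3.120000) = 0.040600
t_2 = g(0.040600) = 0.949023
t_3 = g(0.949023) = 0.681038
t_4 = g(0.681038) = 0.760094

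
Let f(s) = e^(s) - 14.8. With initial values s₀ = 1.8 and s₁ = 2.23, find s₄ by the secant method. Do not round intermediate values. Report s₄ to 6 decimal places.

f(s_0) = -8.750353, f(s_1) = -5.500134
s_2 = 2.230000 - (-5.500134)·(2.230000 - 1.800000)/(-5.500134 - (-8.750353)) = 2.957661; f(s_2) = 4.452888
s_3 = 2.957661 - (4.452888)·(2.957661 - 2.230000)/(4.452888 - (-5.500134)) = 2.632112; f(s_3) = -0.896892
s_4 = 2.632112 - (-0.896892)·(2.632112 - 2.957661)/(-0.896892 - (4.452888)) = 2.686691; f(s_4) = -0.116995

2.686691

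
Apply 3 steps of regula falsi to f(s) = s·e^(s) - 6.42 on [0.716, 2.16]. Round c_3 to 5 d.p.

1.41335

f(0.716000) = -4.954898, f(2.160000) = 12.309657
step 1: c = 1.130426, f(c) = -2.919101 < 0 → new bracket [1.130426, 2.160000]
step 2: c = 1.327778, f(c) = -1.410757 < 0 → new bracket [1.327778, 2.160000]
step 3: c = 1.413348, f(c) = -0.611571 < 0 → new bracket [1.413348, 2.160000]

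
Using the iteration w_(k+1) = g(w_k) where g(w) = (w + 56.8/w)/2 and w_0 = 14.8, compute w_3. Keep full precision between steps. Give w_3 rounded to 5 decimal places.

w_1 = g(14.800000) = 9.318919
w_2 = g(9.318919) = 7.707023
w_3 = g(7.707023) = 7.538462

7.53846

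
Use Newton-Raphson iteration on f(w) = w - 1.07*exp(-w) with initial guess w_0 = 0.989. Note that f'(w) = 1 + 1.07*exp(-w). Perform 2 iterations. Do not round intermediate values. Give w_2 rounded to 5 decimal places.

Newton update: w ← w − f(w)/f'(w).
w_0 = 0.989000: f = 0.591015, f' = 1.397985 → w_1 = 0.989000 - (0.591015)/(1.397985) = 0.566238
w_1 = 0.566238: f = -0.041155, f' = 1.607393 → w_2 = 0.566238 - (-0.041155)/(1.607393) = 0.591842

0.59184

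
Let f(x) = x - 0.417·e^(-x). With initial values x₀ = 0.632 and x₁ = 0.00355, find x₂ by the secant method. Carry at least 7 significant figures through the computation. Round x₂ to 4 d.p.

f(x_0) = 0.410353, f(x_1) = -0.411972
x_2 = 0.003550 - (-0.411972)·(0.003550 - 0.632000)/(-0.411972 - (0.410353)) = 0.318394; f(x_2) = 0.015103

0.3184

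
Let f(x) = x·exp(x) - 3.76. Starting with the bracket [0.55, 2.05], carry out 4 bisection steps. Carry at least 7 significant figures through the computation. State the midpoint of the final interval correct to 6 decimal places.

f(0.550000) = -2.806711, f(2.050000) = 12.164197 (opposite signs)
step 1: m = 1.300000, f(m) = 1.010086 > 0 → root in [0.550000, 1.300000]
step 2: m = 0.925000, f(m) = -1.427272 < 0 → root in [0.925000, 1.300000]
step 3: m = 1.112500, f(m) = -0.375826 < 0 → root in [1.112500, 1.300000]
step 4: m = 1.206250, f(m) = 0.270000 > 0 → root in [1.112500, 1.206250]
Midpoint of [1.112500, 1.206250] = 1.159375

1.159375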